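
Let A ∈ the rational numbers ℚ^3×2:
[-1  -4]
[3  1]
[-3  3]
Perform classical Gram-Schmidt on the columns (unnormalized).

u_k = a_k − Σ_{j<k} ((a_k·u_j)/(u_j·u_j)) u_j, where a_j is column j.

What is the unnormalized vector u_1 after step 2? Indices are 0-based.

Step 1: u_0 = a_0 = (-1, 3, -3).
Step 2: u_1 = a_1 − (-2/19)·u_0 = (-78/19, 25/19, 51/19).

u_1 = (-78/19, 25/19, 51/19)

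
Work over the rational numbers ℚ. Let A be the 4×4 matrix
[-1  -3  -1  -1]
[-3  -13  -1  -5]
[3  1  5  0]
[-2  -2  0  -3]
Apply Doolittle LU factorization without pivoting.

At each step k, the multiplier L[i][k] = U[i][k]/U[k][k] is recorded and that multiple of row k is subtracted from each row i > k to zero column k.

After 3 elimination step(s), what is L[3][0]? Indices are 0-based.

L[3][0] = 2

Step 1: pivot at (0,0) is -1.
  row1 ← row1 − (3)·row0  ⇒  L[1][0]=3, U row1=(0, -4, 2, -2)
  row2 ← row2 − (-3)·row0  ⇒  L[2][0]=-3, U row2=(0, -8, 2, -3)
  row3 ← row3 − (2)·row0  ⇒  L[3][0]=2, U row3=(0, 4, 2, -1)
Step 2: pivot at (1,1) is -4.
  row2 ← row2 − (2)·row1  ⇒  L[2][1]=2, U row2=(0, 0, -2, 1)
  row3 ← row3 − (-1)·row1  ⇒  L[3][1]=-1, U row3=(0, 0, 4, -3)
Step 3: pivot at (2,2) is -2.
  row3 ← row3 − (-2)·row2  ⇒  L[3][2]=-2, U row3=(0, 0, 0, -1)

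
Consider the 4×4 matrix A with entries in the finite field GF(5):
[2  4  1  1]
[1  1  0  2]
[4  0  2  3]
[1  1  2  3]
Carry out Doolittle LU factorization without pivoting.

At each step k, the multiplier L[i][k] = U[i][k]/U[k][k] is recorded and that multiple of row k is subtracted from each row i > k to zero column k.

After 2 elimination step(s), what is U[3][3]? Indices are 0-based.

Step 1: pivot at (0,0) is 2.
  row1 ← row1 − (3)·row0  ⇒  L[1][0]=3, U row1=(0, 4, 2, 4)
  row2 ← row2 − (2)·row0  ⇒  L[2][0]=2, U row2=(0, 2, 0, 1)
  row3 ← row3 − (3)·row0  ⇒  L[3][0]=3, U row3=(0, 4, 4, 0)
Step 2: pivot at (1,1) is 4.
  row2 ← row2 − (3)·row1  ⇒  L[2][1]=3, U row2=(0, 0, 4, 4)
  row3 ← row3 − (1)·row1  ⇒  L[3][1]=1, U row3=(0, 0, 2, 1)

U[3][3] = 1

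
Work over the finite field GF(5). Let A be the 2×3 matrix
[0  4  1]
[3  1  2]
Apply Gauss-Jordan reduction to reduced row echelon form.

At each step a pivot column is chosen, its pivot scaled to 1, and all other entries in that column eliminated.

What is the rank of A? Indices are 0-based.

[1] R0 <-> R1
[1] R0 /= 3  ⇒  (1, 2, 4)
[2] R1 /= 4  ⇒  (0, 1, 4)
     R0 -= 2·R1  ⇒  (1, 0, 1)

rank = 2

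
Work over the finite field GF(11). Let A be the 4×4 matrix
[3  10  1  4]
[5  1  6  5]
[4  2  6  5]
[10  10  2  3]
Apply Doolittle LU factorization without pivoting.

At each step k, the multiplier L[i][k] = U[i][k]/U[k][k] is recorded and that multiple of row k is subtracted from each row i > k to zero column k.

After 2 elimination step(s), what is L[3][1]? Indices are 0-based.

L[3][1] = 5

k=0: U[0][0]=3
  eliminate (1,0): mult=9, new row 1: (0, 10, 8, 2); set L[1][0]=9
  eliminate (2,0): mult=5, new row 2: (0, 7, 1, 7); set L[2][0]=5
  eliminate (3,0): mult=7, new row 3: (0, 6, 6, 8); set L[3][0]=7
k=1: U[1][1]=10
  eliminate (2,1): mult=4, new row 2: (0, 0, 2, 10); set L[2][1]=4
  eliminate (3,1): mult=5, new row 3: (0, 0, 10, 9); set L[3][1]=5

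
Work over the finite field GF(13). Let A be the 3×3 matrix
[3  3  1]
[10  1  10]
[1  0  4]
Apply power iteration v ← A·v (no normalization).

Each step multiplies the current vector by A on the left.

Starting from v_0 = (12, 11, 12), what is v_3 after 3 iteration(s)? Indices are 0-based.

v_3 = (9, 0, 0)

v_0 = (12, 11, 12).
v_1 = A·v_0 = (3, 4, 8).
v_2 = A·v_1 = (3, 10, 9).
v_3 = A·v_2 = (9, 0, 0).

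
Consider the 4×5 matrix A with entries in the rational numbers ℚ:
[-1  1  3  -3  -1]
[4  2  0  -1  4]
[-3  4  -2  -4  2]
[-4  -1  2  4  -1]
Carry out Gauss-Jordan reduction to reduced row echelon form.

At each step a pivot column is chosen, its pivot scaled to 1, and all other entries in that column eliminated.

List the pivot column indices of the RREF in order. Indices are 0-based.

pivot columns: 0, 1, 2, 3

pivot(0,0)=-1: scale R0 → (1, -1, -3, 3, 1)
  clear (1,0): R1 −= (4)R0 → (0, 6, 12, -13, 0)
  clear (2,0): R2 −= (-3)R0 → (0, 1, -11, 5, 5)
  clear (3,0): R3 −= (-4)R0 → (0, -5, -10, 16, 3)
pivot(1,1)=6: scale R1 → (0, 1, 2, -13/6, 0)
  clear (0,1): R0 −= (-1)R1 → (1, 0, -1, 5/6, 1)
  clear (2,1): R2 −= (1)R1 → (0, 0, -13, 43/6, 5)
  clear (3,1): R3 −= (-5)R1 → (0, 0, 0, 31/6, 3)
pivot(2,2)=-13: scale R2 → (0, 0, 1, -43/78, -5/13)
  clear (0,2): R0 −= (-1)R2 → (1, 0, 0, 11/39, 8/13)
  clear (1,2): R1 −= (2)R2 → (0, 1, 0, -83/78, 10/13)
pivot(3,3)=31/6: scale R3 → (0, 0, 0, 1, 18/31)
  clear (0,3): R0 −= (11/39)R3 → (1, 0, 0, 0, 14/31)
  clear (1,3): R1 −= (-83/78)R3 → (0, 1, 0, 0, 43/31)
  clear (2,3): R2 −= (-43/78)R3 → (0, 0, 1, 0, -2/31)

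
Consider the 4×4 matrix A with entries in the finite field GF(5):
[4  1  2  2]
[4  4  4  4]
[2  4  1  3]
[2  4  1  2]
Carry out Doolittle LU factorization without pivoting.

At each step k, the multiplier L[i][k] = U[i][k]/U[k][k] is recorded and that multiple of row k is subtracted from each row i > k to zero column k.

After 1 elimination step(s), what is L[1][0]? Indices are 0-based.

k=0: U[0][0]=4
  eliminate (1,0): mult=1, new row 1: (0, 3, 2, 2); set L[1][0]=1
  eliminate (2,0): mult=3, new row 2: (0, 1, 0, 2); set L[2][0]=3
  eliminate (3,0): mult=3, new row 3: (0, 1, 0, 1); set L[3][0]=3

L[1][0] = 1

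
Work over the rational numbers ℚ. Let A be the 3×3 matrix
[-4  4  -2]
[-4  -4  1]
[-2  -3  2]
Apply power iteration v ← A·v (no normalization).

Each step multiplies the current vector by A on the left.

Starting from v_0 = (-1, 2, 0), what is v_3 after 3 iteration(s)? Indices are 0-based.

v_0 = (-1, 2, 0).
v_1 = A·v_0 = (12, -4, -4).
v_2 = A·v_1 = (-56, -36, -20).
v_3 = A·v_2 = (120, 348, 180).

v_3 = (120, 348, 180)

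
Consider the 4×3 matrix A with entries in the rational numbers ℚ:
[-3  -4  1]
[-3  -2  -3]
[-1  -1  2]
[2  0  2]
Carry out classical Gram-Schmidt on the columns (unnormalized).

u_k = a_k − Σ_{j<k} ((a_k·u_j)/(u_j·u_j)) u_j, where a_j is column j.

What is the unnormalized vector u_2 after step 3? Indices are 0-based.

u_2 = (9/61, -83/61, 130/61, -46/61)

Step 1: u_0 = a_0 = (-3, -3, -1, 2).
Step 2: u_1 = a_1 − (19/23)·u_0 = (-35/23, 11/23, -4/23, -38/23).
Step 3: u_2 = a_2 − (8/23)·u_0 − (-76/61)·u_1 = (9/61, -83/61, 130/61, -46/61).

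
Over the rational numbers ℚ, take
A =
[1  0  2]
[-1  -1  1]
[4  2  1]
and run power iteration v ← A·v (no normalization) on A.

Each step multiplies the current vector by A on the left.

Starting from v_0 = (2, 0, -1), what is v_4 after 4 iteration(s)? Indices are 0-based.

v_4 = (170, 84, 95)

v_0 = (2, 0, -1).
v_1 = A·v_0 = (0, -3, 7).
v_2 = A·v_1 = (14, 10, 1).
v_3 = A·v_2 = (16, -23, 77).
v_4 = A·v_3 = (170, 84, 95).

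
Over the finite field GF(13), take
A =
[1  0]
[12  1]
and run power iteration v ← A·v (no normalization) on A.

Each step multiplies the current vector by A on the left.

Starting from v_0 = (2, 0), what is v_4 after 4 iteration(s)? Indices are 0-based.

v_0 = (2, 0).
v_1 = A·v_0 = (2, 11).
v_2 = A·v_1 = (2, 9).
v_3 = A·v_2 = (2, 7).
v_4 = A·v_3 = (2, 5).

v_4 = (2, 5)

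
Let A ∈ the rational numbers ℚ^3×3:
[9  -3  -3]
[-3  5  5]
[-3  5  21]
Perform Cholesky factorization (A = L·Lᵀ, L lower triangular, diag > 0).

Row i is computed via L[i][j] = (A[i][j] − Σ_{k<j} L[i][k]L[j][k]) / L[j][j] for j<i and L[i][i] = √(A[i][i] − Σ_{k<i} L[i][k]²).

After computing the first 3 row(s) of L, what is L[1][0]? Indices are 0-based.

Step 1: L[0][0] = √(9) = 3.
  L[1][0] = (-3) / L[0][0] = -1.
Step 2: L[1][1] = √(4) = 2.
  L[2][0] = (-3) / L[0][0] = -1.
  L[2][1] = (4) / L[1][1] = 2.
Step 3: L[2][2] = √(16) = 4.

L[1][0] = -1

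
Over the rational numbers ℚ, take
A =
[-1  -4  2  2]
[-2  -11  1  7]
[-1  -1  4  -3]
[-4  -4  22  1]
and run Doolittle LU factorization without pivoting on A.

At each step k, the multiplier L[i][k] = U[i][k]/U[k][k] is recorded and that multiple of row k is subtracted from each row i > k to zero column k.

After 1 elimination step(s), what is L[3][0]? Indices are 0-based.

L[3][0] = 4

Step 1: pivot at (0,0) is -1.
  row1 ← row1 − (2)·row0  ⇒  L[1][0]=2, U row1=(0, -3, -3, 3)
  row2 ← row2 − (1)·row0  ⇒  L[2][0]=1, U row2=(0, 3, 2, -5)
  row3 ← row3 − (4)·row0  ⇒  L[3][0]=4, U row3=(0, 12, 14, -7)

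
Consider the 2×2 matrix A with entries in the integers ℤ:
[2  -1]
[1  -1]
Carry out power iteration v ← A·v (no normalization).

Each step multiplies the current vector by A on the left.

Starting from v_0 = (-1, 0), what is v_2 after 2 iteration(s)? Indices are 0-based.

v_0 = (-1, 0).
v_1 = A·v_0 = (-2, -1).
v_2 = A·v_1 = (-3, -1).

v_2 = (-3, -1)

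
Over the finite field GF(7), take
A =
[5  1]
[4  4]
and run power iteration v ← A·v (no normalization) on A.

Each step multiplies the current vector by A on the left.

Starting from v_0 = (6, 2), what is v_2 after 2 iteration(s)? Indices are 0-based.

v_2 = (3, 4)

v_0 = (6, 2).
v_1 = A·v_0 = (4, 4).
v_2 = A·v_1 = (3, 4).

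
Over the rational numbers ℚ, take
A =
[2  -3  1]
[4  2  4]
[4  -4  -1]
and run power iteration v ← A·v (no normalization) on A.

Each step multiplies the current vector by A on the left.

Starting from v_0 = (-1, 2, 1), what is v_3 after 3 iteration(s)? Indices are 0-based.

v_3 = (107, -424, 163)

v_0 = (-1, 2, 1).
v_1 = A·v_0 = (-7, 4, -13).
v_2 = A·v_1 = (-39, -72, -31).
v_3 = A·v_2 = (107, -424, 163).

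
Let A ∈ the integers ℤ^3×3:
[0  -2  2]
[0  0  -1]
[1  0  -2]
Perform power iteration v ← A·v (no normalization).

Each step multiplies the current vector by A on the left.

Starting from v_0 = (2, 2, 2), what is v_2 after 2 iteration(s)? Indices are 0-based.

v_2 = (0, 2, 4)

v_0 = (2, 2, 2).
v_1 = A·v_0 = (0, -2, -2).
v_2 = A·v_1 = (0, 2, 4).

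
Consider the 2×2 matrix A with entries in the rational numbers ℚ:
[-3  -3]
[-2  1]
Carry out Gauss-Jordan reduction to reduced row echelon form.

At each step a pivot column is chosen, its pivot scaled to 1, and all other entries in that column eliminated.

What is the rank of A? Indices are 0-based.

pivot(0,0)=-3: scale R0 → (1, 1)
  clear (1,0): R1 −= (-2)R0 → (0, 3)
pivot(1,1)=3: scale R1 → (0, 1)
  clear (0,1): R0 −= (1)R1 → (1, 0)

rank = 2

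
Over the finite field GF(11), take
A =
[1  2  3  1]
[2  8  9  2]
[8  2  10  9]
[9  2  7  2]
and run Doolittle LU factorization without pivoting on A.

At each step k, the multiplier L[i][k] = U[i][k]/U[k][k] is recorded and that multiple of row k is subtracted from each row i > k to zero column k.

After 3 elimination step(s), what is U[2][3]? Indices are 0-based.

U[2][3] = 1

k=0: U[0][0]=1
  eliminate (1,0): mult=2, new row 1: (0, 4, 3, 0); set L[1][0]=2
  eliminate (2,0): mult=8, new row 2: (0, 8, 8, 1); set L[2][0]=8
  eliminate (3,0): mult=9, new row 3: (0, 6, 2, 4); set L[3][0]=9
k=1: U[1][1]=4
  eliminate (2,1): mult=2, new row 2: (0, 0, 2, 1); set L[2][1]=2
  eliminate (3,1): mult=7, new row 3: (0, 0, 3, 4); set L[3][1]=7
k=2: U[2][2]=2
  eliminate (3,2): mult=7, new row 3: (0, 0, 0, 8); set L[3][2]=7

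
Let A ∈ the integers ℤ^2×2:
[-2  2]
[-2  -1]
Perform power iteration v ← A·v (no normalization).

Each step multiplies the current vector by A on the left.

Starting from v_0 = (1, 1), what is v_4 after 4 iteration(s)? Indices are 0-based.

v_4 = (-18, -45)

v_0 = (1, 1).
v_1 = A·v_0 = (0, -3).
v_2 = A·v_1 = (-6, 3).
v_3 = A·v_2 = (18, 9).
v_4 = A·v_3 = (-18, -45).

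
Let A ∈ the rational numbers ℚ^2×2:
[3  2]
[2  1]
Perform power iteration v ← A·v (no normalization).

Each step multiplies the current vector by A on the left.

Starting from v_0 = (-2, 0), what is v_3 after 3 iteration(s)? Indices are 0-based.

v_0 = (-2, 0).
v_1 = A·v_0 = (-6, -4).
v_2 = A·v_1 = (-26, -16).
v_3 = A·v_2 = (-110, -68).

v_3 = (-110, -68)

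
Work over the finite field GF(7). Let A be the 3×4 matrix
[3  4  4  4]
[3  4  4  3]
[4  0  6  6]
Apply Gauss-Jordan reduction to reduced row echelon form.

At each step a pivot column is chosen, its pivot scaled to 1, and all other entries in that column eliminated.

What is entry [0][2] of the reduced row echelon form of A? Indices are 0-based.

step 1: normalize row 0 (÷3) = (1, 6, 6, 6)
  row 1: subtract 3×row0 = (0, 0, 0, 6)
  row 2: subtract 4×row0 = (0, 4, 3, 3)
step 2: exchange rows 1,2
step 2: normalize row 1 (÷4) = (0, 1, 6, 6)
  row 0: subtract 6×row1 = (1, 0, 5, 5)
skip col 2 (zero from row 2)
step 3: normalize row 2 (÷6) = (0, 0, 0, 1)
  row 0: subtract 5×row2 = (1, 0, 5, 0)
  row 1: subtract 6×row2 = (0, 1, 6, 0)

M[0][2] = 5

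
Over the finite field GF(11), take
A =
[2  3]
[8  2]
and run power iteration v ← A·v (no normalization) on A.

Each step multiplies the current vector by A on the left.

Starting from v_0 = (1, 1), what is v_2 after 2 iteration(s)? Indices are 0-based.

v_0 = (1, 1).
v_1 = A·v_0 = (5, 10).
v_2 = A·v_1 = (7, 5).

v_2 = (7, 5)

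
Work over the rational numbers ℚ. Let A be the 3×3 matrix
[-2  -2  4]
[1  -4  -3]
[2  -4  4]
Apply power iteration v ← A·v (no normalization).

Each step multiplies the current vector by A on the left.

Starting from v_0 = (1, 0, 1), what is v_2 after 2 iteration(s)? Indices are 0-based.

v_0 = (1, 0, 1).
v_1 = A·v_0 = (2, -2, 6).
v_2 = A·v_1 = (24, -8, 36).

v_2 = (24, -8, 36)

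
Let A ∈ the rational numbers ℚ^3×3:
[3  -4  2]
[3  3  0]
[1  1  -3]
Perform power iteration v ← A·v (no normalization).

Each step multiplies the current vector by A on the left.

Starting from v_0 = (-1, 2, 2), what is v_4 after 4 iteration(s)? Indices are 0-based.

v_4 = (307, -672, 40)

v_0 = (-1, 2, 2).
v_1 = A·v_0 = (-7, 3, -5).
v_2 = A·v_1 = (-43, -12, 11).
v_3 = A·v_2 = (-59, -165, -88).
v_4 = A·v_3 = (307, -672, 40).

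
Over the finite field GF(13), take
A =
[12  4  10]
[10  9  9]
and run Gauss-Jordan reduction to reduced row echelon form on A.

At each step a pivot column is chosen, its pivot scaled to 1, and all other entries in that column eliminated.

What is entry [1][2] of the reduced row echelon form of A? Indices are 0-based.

[1] R0 /= 12  ⇒  (1, 9, 3)
     R1 -= 10·R0  ⇒  (0, 10, 5)
[2] R1 /= 10  ⇒  (0, 1, 7)
     R0 -= 9·R1  ⇒  (1, 0, 5)

M[1][2] = 7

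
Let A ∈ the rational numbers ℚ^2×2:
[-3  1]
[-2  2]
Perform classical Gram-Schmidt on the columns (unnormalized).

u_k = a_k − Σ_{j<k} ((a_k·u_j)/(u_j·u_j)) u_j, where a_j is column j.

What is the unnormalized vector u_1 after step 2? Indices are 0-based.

Step 1: u_0 = a_0 = (-3, -2).
Step 2: u_1 = a_1 − (-7/13)·u_0 = (-8/13, 12/13).

u_1 = (-8/13, 12/13)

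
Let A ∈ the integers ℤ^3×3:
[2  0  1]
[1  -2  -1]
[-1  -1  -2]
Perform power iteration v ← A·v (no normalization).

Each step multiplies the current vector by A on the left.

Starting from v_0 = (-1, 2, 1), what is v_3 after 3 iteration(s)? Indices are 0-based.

v_0 = (-1, 2, 1).
v_1 = A·v_0 = (-1, -6, -3).
v_2 = A·v_1 = (-5, 14, 13).
v_3 = A·v_2 = (3, -46, -35).

v_3 = (3, -46, -35)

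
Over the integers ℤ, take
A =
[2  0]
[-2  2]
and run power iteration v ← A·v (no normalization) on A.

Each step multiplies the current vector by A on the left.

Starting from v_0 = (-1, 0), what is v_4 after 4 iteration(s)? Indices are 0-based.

v_4 = (-16, 64)

v_0 = (-1, 0).
v_1 = A·v_0 = (-2, 2).
v_2 = A·v_1 = (-4, 8).
v_3 = A·v_2 = (-8, 24).
v_4 = A·v_3 = (-16, 64).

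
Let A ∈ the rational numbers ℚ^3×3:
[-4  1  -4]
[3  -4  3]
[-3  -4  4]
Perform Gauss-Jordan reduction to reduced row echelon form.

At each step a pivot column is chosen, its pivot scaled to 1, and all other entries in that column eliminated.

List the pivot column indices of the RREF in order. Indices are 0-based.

[1] R0 /= -4  ⇒  (1, -1/4, 1)
     R1 -= 3·R0  ⇒  (0, -13/4, 0)
     R2 -= -3·R0  ⇒  (0, -19/4, 7)
[2] R1 /= -13/4  ⇒  (0, 1, 0)
     R0 -= -1/4·R1  ⇒  (1, 0, 1)
     R2 -= -19/4·R1  ⇒  (0, 0, 7)
[3] R2 /= 7  ⇒  (0, 0, 1)
     R0 -= 1·R2  ⇒  (1, 0, 0)

pivot columns: 0, 1, 2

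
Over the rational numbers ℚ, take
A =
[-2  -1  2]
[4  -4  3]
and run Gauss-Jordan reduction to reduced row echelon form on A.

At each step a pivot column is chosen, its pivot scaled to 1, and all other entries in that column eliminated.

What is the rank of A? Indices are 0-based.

rank = 2

pivot(0,0)=-2: scale R0 → (1, 1/2, -1)
  clear (1,0): R1 −= (4)R0 → (0, -6, 7)
pivot(1,1)=-6: scale R1 → (0, 1, -7/6)
  clear (0,1): R0 −= (1/2)R1 → (1, 0, -5/12)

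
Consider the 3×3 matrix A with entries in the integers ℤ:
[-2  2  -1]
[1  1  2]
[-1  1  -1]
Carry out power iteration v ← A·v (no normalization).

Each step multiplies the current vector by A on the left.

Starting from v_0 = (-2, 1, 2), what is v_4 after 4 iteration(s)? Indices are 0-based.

v_0 = (-2, 1, 2).
v_1 = A·v_0 = (4, 3, 1).
v_2 = A·v_1 = (-3, 9, -2).
v_3 = A·v_2 = (26, 2, 14).
v_4 = A·v_3 = (-62, 56, -38).

v_4 = (-62, 56, -38)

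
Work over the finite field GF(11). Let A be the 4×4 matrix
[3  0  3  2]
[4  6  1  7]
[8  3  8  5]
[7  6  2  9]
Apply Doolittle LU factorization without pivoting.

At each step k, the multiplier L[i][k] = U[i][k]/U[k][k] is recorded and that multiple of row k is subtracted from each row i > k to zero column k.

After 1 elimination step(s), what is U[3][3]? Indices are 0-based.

U[3][3] = 8

[col 0] pivot 3
  R1 -= 5*R0 → (0, 6, 8, 8)  (L[1][0] := 5)
  R2 -= 10*R0 → (0, 3, 0, 7)  (L[2][0] := 10)
  R3 -= 6*R0 → (0, 6, 6, 8)  (L[3][0] := 6)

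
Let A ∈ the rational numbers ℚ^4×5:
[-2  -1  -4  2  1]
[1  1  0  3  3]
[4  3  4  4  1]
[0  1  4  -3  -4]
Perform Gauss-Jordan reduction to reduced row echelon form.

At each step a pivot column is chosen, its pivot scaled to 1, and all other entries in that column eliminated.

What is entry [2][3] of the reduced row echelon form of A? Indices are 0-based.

M[2][3] = -11/8

[1] R0 /= -2  ⇒  (1, 1/2, 2, -1, -1/2)
     R1 -= 1·R0  ⇒  (0, 1/2, -2, 4, 7/2)
     R2 -= 4·R0  ⇒  (0, 1, -4, 8, 3)
[2] R1 /= 1/2  ⇒  (0, 1, -4, 8, 7)
     R0 -= 1/2·R1  ⇒  (1, 0, 4, -5, -4)
     R2 -= 1·R1  ⇒  (0, 0, 0, 0, -4)
     R3 -= 1·R1  ⇒  (0, 0, 8, -11, -11)
[3] R2 <-> R3
[3] R2 /= 8  ⇒  (0, 0, 1, -11/8, -11/8)
     R0 -= 4·R2  ⇒  (1, 0, 0, 1/2, 3/2)
     R1 -= -4·R2  ⇒  (0, 1, 0, 5/2, 3/2)
column 3 empty below row 3
[4] R3 /= -4  ⇒  (0, 0, 0, 0, 1)
     R0 -= 3/2·R3  ⇒  (1, 0, 0, 1/2, 0)
     R1 -= 3/2·R3  ⇒  (0, 1, 0, 5/2, 0)
     R2 -= -11/8·R3  ⇒  (0, 0, 1, -11/8, 0)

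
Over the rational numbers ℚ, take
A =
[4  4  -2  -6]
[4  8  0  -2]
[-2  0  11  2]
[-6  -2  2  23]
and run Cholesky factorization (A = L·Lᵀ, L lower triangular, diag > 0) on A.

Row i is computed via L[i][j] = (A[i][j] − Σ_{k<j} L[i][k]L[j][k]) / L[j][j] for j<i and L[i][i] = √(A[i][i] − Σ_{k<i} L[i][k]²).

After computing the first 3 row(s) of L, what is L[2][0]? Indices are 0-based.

Step 1: L[0][0] = √(4) = 2.
  L[1][0] = (4) / L[0][0] = 2.
Step 2: L[1][1] = √(4) = 2.
  L[2][0] = (-2) / L[0][0] = -1.
  L[2][1] = (2) / L[1][1] = 1.
Step 3: L[2][2] = √(9) = 3.

L[2][0] = -1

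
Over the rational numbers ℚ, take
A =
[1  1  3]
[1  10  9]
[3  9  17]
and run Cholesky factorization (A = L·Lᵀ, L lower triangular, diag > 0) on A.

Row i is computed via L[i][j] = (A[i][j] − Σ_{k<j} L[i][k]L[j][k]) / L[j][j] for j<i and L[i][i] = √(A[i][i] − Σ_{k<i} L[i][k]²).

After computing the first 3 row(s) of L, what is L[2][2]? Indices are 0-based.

L[2][2] = 2

Step 1: L[0][0] = √(1) = 1.
  L[1][0] = (1) / L[0][0] = 1.
Step 2: L[1][1] = √(9) = 3.
  L[2][0] = (3) / L[0][0] = 3.
  L[2][1] = (6) / L[1][1] = 2.
Step 3: L[2][2] = √(4) = 2.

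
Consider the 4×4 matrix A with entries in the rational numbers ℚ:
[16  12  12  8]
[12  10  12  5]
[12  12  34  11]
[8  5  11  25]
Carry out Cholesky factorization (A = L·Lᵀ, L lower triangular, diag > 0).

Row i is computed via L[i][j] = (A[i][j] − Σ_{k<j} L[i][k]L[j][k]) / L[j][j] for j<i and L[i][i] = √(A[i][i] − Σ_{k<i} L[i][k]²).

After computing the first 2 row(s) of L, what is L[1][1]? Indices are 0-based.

L[1][1] = 1

Step 1: L[0][0] = √(16) = 4.
  L[1][0] = (12) / L[0][0] = 3.
Step 2: L[1][1] = √(1) = 1.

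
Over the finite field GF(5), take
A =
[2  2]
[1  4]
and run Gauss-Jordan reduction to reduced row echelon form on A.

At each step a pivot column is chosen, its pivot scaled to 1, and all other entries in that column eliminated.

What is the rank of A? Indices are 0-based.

rank = 2

[1] R0 /= 2  ⇒  (1, 1)
     R1 -= 1·R0  ⇒  (0, 3)
[2] R1 /= 3  ⇒  (0, 1)
     R0 -= 1·R1  ⇒  (1, 0)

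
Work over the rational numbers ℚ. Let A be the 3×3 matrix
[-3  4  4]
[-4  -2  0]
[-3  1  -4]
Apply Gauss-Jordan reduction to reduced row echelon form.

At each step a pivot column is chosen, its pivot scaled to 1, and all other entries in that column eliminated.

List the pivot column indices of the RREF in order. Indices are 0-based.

pivot columns: 0, 1, 2

[1] R0 /= -3  ⇒  (1, -4/3, -4/3)
     R1 -= -4·R0  ⇒  (0, -22/3, -16/3)
     R2 -= -3·R0  ⇒  (0, -3, -8)
[2] R1 /= -22/3  ⇒  (0, 1, 8/11)
     R0 -= -4/3·R1  ⇒  (1, 0, -4/11)
     R2 -= -3·R1  ⇒  (0, 0, -64/11)
[3] R2 /= -64/11  ⇒  (0, 0, 1)
     R0 -= -4/11·R2  ⇒  (1, 0, 0)
     R1 -= 8/11·R2  ⇒  (0, 1, 0)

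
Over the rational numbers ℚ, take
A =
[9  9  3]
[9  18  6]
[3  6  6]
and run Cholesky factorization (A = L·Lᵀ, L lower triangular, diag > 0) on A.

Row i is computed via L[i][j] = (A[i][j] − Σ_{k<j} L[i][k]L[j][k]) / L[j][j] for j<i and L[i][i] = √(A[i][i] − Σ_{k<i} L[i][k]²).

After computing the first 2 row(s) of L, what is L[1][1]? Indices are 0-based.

L[1][1] = 3

Step 1: L[0][0] = √(9) = 3.
  L[1][0] = (9) / L[0][0] = 3.
Step 2: L[1][1] = √(9) = 3.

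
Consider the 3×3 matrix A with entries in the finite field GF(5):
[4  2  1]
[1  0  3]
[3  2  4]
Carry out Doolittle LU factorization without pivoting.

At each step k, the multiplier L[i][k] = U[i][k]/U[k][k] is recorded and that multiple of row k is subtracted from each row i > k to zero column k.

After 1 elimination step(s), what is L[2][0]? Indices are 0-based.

L[2][0] = 2

[col 0] pivot 4
  R1 -= 4*R0 → (0, 2, 4)  (L[1][0] := 4)
  R2 -= 2*R0 → (0, 3, 2)  (L[2][0] := 2)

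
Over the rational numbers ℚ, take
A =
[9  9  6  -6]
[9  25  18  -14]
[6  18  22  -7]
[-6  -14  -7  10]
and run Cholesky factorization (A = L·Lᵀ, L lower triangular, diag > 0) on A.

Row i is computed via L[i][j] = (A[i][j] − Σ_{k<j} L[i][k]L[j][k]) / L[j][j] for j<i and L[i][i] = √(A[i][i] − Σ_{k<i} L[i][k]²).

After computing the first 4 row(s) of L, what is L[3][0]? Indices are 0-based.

L[3][0] = -2

Step 1: L[0][0] = √(9) = 3.
  L[1][0] = (9) / L[0][0] = 3.
Step 2: L[1][1] = √(16) = 4.
  L[2][0] = (6) / L[0][0] = 2.
  L[2][1] = (12) / L[1][1] = 3.
Step 3: L[2][2] = √(9) = 3.
  L[3][0] = (-6) / L[0][0] = -2.
  L[3][1] = (-8) / L[1][1] = -2.
  L[3][2] = (3) / L[2][2] = 1.
Step 4: L[3][3] = √(1) = 1.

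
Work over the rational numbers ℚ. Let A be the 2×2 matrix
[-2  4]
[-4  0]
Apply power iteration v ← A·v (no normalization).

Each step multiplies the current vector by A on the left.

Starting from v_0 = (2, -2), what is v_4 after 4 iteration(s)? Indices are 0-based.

v_0 = (2, -2).
v_1 = A·v_0 = (-12, -8).
v_2 = A·v_1 = (-8, 48).
v_3 = A·v_2 = (208, 32).
v_4 = A·v_3 = (-288, -832).

v_4 = (-288, -832)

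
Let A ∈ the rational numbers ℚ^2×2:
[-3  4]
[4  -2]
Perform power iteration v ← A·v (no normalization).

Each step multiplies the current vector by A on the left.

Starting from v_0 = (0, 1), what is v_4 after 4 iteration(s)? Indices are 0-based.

v_4 = (-900, 800)

v_0 = (0, 1).
v_1 = A·v_0 = (4, -2).
v_2 = A·v_1 = (-20, 20).
v_3 = A·v_2 = (140, -120).
v_4 = A·v_3 = (-900, 800).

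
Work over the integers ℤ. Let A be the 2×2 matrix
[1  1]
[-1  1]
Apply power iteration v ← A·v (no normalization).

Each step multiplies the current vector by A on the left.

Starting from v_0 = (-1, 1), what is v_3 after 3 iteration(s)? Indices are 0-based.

v_3 = (4, 0)

v_0 = (-1, 1).
v_1 = A·v_0 = (0, 2).
v_2 = A·v_1 = (2, 2).
v_3 = A·v_2 = (4, 0).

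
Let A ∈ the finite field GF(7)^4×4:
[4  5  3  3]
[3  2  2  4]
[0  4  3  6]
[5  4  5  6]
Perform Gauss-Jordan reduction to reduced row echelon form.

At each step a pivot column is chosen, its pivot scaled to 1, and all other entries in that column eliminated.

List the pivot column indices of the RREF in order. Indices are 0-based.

pivot columns: 0, 1, 2, 3

step 1: normalize row 0 (÷4) = (1, 3, 6, 6)
  row 1: subtract 3×row0 = (0, 0, 5, 0)
  row 3: subtract 5×row0 = (0, 3, 3, 4)
step 2: exchange rows 1,2
step 2: normalize row 1 (÷4) = (0, 1, 6, 5)
  row 0: subtract 3×row1 = (1, 0, 2, 5)
  row 3: subtract 3×row1 = (0, 0, 6, 3)
step 3: normalize row 2 (÷5) = (0, 0, 1, 0)
  row 0: subtract 2×row2 = (1, 0, 0, 5)
  row 1: subtract 6×row2 = (0, 1, 0, 5)
  row 3: subtract 6×row2 = (0, 0, 0, 3)
step 4: normalize row 3 (÷3) = (0, 0, 0, 1)
  row 0: subtract 5×row3 = (1, 0, 0, 0)
  row 1: subtract 5×row3 = (0, 1, 0, 0)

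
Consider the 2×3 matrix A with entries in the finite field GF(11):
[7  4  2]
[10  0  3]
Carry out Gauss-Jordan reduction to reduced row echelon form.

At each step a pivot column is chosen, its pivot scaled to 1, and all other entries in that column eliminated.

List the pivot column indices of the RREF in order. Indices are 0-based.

pivot columns: 0, 1

[1] R0 /= 7  ⇒  (1, 10, 5)
     R1 -= 10·R0  ⇒  (0, 10, 8)
[2] R1 /= 10  ⇒  (0, 1, 3)
     R0 -= 10·R1  ⇒  (1, 0, 8)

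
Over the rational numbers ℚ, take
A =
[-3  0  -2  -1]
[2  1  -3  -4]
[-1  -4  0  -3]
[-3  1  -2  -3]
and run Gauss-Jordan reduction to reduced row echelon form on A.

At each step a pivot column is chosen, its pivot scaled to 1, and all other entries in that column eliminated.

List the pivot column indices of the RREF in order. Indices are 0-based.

pivot columns: 0, 1, 2, 3

[1] R0 /= -3  ⇒  (1, 0, 2/3, 1/3)
     R1 -= 2·R0  ⇒  (0, 1, -13/3, -14/3)
     R2 -= -1·R0  ⇒  (0, -4, 2/3, -8/3)
     R3 -= -3·R0  ⇒  (0, 1, 0, -2)
[2] R1 /= 1  ⇒  (0, 1, -13/3, -14/3)
     R2 -= -4·R1  ⇒  (0, 0, -50/3, -64/3)
     R3 -= 1·R1  ⇒  (0, 0, 13/3, 8/3)
[3] R2 /= -50/3  ⇒  (0, 0, 1, 32/25)
     R0 -= 2/3·R2  ⇒  (1, 0, 0, -13/25)
     R1 -= -13/3·R2  ⇒  (0, 1, 0, 22/25)
     R3 -= 13/3·R2  ⇒  (0, 0, 0, -72/25)
[4] R3 /= -72/25  ⇒  (0, 0, 0, 1)
     R0 -= -13/25·R3  ⇒  (1, 0, 0, 0)
     R1 -= 22/25·R3  ⇒  (0, 1, 0, 0)
     R2 -= 32/25·R3  ⇒  (0, 0, 1, 0)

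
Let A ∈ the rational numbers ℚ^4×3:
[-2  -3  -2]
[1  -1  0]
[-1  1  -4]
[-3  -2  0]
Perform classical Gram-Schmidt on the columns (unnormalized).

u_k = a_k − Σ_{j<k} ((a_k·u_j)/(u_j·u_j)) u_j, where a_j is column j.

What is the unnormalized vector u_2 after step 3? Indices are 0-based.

Step 1: u_0 = a_0 = (-2, 1, -1, -3).
Step 2: u_1 = a_1 − (2/3)·u_0 = (-5/3, -5/3, 5/3, 0).
Step 3: u_2 = a_2 − (8/15)·u_0 − (-2/5)·u_1 = (-8/5, -6/5, -14/5, 8/5).

u_2 = (-8/5, -6/5, -14/5, 8/5)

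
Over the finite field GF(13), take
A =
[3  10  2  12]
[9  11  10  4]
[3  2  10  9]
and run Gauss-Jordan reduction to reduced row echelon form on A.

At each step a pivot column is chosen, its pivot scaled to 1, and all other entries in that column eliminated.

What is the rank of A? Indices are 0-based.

rank = 3

step 1: normalize row 0 (÷3) = (1, 12, 5, 4)
  row 1: subtract 9×row0 = (0, 7, 4, 7)
  row 2: subtract 3×row0 = (0, 5, 8, 10)
step 2: normalize row 1 (÷7) = (0, 1, 8, 1)
  row 0: subtract 12×row1 = (1, 0, 0, 5)
  row 2: subtract 5×row1 = (0, 0, 7, 5)
step 3: normalize row 2 (÷7) = (0, 0, 1, 10)
  row 1: subtract 8×row2 = (0, 1, 0, 12)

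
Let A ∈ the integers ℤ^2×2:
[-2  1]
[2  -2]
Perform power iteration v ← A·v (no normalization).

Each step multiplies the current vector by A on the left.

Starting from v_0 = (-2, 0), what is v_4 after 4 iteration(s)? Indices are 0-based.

v_4 = (-136, 192)

v_0 = (-2, 0).
v_1 = A·v_0 = (4, -4).
v_2 = A·v_1 = (-12, 16).
v_3 = A·v_2 = (40, -56).
v_4 = A·v_3 = (-136, 192).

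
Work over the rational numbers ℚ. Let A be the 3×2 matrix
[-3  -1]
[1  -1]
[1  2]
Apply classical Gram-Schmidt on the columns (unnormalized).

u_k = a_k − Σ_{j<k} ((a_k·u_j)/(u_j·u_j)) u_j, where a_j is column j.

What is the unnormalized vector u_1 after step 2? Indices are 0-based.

Step 1: u_0 = a_0 = (-3, 1, 1).
Step 2: u_1 = a_1 − (4/11)·u_0 = (1/11, -15/11, 18/11).

u_1 = (1/11, -15/11, 18/11)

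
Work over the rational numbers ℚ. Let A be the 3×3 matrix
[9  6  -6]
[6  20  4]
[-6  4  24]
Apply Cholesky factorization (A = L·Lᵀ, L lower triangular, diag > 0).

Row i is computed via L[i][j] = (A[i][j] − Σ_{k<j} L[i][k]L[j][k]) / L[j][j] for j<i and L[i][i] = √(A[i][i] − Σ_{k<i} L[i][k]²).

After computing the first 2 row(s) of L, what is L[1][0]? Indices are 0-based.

L[1][0] = 2

Step 1: L[0][0] = √(9) = 3.
  L[1][0] = (6) / L[0][0] = 2.
Step 2: L[1][1] = √(16) = 4.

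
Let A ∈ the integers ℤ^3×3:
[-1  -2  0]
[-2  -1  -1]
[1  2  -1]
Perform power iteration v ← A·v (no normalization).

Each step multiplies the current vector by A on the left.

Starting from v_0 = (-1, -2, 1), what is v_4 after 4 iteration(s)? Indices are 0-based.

v_0 = (-1, -2, 1).
v_1 = A·v_0 = (5, 3, -6).
v_2 = A·v_1 = (-11, -7, 17).
v_3 = A·v_2 = (25, 12, -42).
v_4 = A·v_3 = (-49, -20, 91).

v_4 = (-49, -20, 91)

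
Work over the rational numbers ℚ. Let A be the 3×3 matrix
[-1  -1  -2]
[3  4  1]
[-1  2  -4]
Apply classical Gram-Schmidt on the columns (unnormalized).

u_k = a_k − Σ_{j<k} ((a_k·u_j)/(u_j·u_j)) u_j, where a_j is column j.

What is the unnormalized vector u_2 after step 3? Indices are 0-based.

u_2 = (-13/11, -39/110, 13/110)

Step 1: u_0 = a_0 = (-1, 3, -1).
Step 2: u_1 = a_1 − (1)·u_0 = (0, 1, 3).
Step 3: u_2 = a_2 − (9/11)·u_0 − (-11/10)·u_1 = (-13/11, -39/110, 13/110).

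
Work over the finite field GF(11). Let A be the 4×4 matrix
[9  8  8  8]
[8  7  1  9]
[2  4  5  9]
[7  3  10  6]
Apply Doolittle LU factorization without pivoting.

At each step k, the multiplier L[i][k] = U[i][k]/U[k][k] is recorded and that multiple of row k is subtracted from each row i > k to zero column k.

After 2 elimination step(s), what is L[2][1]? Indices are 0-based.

L[2][1] = 2

Step 1: pivot at (0,0) is 9.
  row1 ← row1 − (7)·row0  ⇒  L[1][0]=7, U row1=(0, 6, 0, 8)
  row2 ← row2 − (10)·row0  ⇒  L[2][0]=10, U row2=(0, 1, 2, 6)
  row3 ← row3 − (2)·row0  ⇒  L[3][0]=2, U row3=(0, 9, 5, 1)
Step 2: pivot at (1,1) is 6.
  row2 ← row2 − (2)·row1  ⇒  L[2][1]=2, U row2=(0, 0, 2, 1)
  row3 ← row3 − (7)·row1  ⇒  L[3][1]=7, U row3=(0, 0, 5, 0)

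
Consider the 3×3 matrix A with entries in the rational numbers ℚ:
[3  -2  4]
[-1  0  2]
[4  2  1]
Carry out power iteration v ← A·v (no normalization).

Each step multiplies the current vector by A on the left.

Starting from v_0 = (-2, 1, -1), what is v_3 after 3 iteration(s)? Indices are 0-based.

v_0 = (-2, 1, -1).
v_1 = A·v_0 = (-12, 0, -7).
v_2 = A·v_1 = (-64, -2, -55).
v_3 = A·v_2 = (-408, -46, -315).

v_3 = (-408, -46, -315)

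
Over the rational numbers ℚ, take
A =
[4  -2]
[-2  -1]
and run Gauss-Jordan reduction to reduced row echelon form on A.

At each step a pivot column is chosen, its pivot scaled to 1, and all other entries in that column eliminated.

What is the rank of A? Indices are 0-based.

step 1: normalize row 0 (÷4) = (1, -1/2)
  row 1: subtract -2×row0 = (0, -2)
step 2: normalize row 1 (÷-2) = (0, 1)
  row 0: subtract -1/2×row1 = (1, 0)

rank = 2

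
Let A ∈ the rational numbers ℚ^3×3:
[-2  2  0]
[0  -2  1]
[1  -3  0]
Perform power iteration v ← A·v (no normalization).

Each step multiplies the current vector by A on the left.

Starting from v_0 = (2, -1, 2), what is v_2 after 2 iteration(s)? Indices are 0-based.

v_0 = (2, -1, 2).
v_1 = A·v_0 = (-6, 4, 5).
v_2 = A·v_1 = (20, -3, -18).

v_2 = (20, -3, -18)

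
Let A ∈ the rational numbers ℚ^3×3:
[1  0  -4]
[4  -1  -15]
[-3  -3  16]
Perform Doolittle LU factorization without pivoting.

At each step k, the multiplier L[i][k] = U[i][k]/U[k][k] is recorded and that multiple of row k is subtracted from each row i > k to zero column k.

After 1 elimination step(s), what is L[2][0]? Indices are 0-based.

[col 0] pivot 1
  R1 -= 4*R0 → (0, -1, 1)  (L[1][0] := 4)
  R2 -= -3*R0 → (0, -3, 4)  (L[2][0] := -3)

L[2][0] = -3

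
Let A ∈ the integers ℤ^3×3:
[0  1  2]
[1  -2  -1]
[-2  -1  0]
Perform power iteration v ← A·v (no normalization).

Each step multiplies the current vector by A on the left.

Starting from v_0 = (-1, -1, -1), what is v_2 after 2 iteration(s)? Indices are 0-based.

v_2 = (8, -10, 4)

v_0 = (-1, -1, -1).
v_1 = A·v_0 = (-3, 2, 3).
v_2 = A·v_1 = (8, -10, 4).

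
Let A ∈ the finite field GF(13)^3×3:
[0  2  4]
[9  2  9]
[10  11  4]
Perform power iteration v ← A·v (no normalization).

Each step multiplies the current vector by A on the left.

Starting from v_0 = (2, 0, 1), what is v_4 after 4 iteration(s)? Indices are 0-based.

v_4 = (7, 0, 11)

v_0 = (2, 0, 1).
v_1 = A·v_0 = (4, 1, 11).
v_2 = A·v_1 = (7, 7, 4).
v_3 = A·v_2 = (4, 9, 7).
v_4 = A·v_3 = (7, 0, 11).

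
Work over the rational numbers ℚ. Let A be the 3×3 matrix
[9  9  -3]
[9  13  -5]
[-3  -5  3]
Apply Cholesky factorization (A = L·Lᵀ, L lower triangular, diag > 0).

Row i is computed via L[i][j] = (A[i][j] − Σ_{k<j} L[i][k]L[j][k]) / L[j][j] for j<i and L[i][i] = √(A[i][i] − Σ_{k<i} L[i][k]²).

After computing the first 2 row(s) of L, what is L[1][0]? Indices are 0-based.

L[1][0] = 3

Step 1: L[0][0] = √(9) = 3.
  L[1][0] = (9) / L[0][0] = 3.
Step 2: L[1][1] = √(4) = 2.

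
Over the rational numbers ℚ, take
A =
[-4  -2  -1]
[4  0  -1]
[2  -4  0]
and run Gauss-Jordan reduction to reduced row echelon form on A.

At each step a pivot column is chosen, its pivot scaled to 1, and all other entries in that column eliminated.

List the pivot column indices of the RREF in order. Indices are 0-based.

pivot(0,0)=-4: scale R0 → (1, 1/2, 1/4)
  clear (1,0): R1 −= (4)R0 → (0, -2, -2)
  clear (2,0): R2 −= (2)R0 → (0, -5, -1/2)
pivot(1,1)=-2: scale R1 → (0, 1, 1)
  clear (0,1): R0 −= (1/2)R1 → (1, 0, -1/4)
  clear (2,1): R2 −= (-5)R1 → (0, 0, 9/2)
pivot(2,2)=9/2: scale R2 → (0, 0, 1)
  clear (0,2): R0 −= (-1/4)R2 → (1, 0, 0)
  clear (1,2): R1 −= (1)R2 → (0, 1, 0)

pivot columns: 0, 1, 2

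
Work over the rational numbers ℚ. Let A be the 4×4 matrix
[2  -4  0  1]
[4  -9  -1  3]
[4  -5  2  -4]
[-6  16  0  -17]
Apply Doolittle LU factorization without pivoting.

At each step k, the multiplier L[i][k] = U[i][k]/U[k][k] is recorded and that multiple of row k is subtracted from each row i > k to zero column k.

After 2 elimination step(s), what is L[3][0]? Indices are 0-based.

L[3][0] = -3

[col 0] pivot 2
  R1 -= 2*R0 → (0, -1, -1, 1)  (L[1][0] := 2)
  R2 -= 2*R0 → (0, 3, 2, -6)  (L[2][0] := 2)
  R3 -= -3*R0 → (0, 4, 0, -14)  (L[3][0] := -3)
[col 1] pivot -1
  R2 -= -3*R1 → (0, 0, -1, -3)  (L[2][1] := -3)
  R3 -= -4*R1 → (0, 0, -4, -10)  (L[3][1] := -4)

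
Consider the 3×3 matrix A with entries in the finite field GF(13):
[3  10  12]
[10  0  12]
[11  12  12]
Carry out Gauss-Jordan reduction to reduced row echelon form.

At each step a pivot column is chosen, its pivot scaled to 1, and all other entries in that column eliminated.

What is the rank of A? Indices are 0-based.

[1] R0 /= 3  ⇒  (1, 12, 4)
     R1 -= 10·R0  ⇒  (0, 10, 11)
     R2 -= 11·R0  ⇒  (0, 10, 7)
[2] R1 /= 10  ⇒  (0, 1, 5)
     R0 -= 12·R1  ⇒  (1, 0, 9)
     R2 -= 10·R1  ⇒  (0, 0, 9)
[3] R2 /= 9  ⇒  (0, 0, 1)
     R0 -= 9·R2  ⇒  (1, 0, 0)
     R1 -= 5·R2  ⇒  (0, 1, 0)

rank = 3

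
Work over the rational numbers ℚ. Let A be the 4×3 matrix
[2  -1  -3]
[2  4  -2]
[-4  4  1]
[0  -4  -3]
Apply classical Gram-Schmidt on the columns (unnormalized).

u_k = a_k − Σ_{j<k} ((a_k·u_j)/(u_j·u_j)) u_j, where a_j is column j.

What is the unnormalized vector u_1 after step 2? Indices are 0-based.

Step 1: u_0 = a_0 = (2, 2, -4, 0).
Step 2: u_1 = a_1 − (-5/12)·u_0 = (-1/6, 29/6, 7/3, -4).

u_1 = (-1/6, 29/6, 7/3, -4)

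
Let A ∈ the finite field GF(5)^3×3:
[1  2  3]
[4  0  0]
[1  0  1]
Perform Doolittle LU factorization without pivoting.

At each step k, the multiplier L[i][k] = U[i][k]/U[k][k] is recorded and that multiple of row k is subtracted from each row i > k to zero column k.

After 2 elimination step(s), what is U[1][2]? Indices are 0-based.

k=0: U[0][0]=1
  eliminate (1,0): mult=4, new row 1: (0, 2, 3); set L[1][0]=4
  eliminate (2,0): mult=1, new row 2: (0, 3, 3); set L[2][0]=1
k=1: U[1][1]=2
  eliminate (2,1): mult=4, new row 2: (0, 0, 1); set L[2][1]=4

U[1][2] = 3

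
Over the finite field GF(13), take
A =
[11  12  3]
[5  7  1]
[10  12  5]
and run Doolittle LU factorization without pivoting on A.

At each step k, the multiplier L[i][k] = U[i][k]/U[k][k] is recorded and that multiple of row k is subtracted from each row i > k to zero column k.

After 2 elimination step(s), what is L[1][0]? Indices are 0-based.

k=0: U[0][0]=11
  eliminate (1,0): mult=4, new row 1: (0, 11, 2); set L[1][0]=4
  eliminate (2,0): mult=8, new row 2: (0, 7, 7); set L[2][0]=8
k=1: U[1][1]=11
  eliminate (2,1): mult=3, new row 2: (0, 0, 1); set L[2][1]=3

L[1][0] = 4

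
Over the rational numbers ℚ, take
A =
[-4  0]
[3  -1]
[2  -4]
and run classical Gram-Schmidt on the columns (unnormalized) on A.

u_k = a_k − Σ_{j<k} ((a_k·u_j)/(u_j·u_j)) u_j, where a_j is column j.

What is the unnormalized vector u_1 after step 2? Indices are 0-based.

u_1 = (-44/29, 4/29, -94/29)

Step 1: u_0 = a_0 = (-4, 3, 2).
Step 2: u_1 = a_1 − (-11/29)·u_0 = (-44/29, 4/29, -94/29).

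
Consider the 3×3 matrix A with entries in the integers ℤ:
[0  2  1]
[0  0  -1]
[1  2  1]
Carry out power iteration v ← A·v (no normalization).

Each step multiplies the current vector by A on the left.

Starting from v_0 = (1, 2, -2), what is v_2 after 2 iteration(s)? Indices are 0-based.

v_2 = (7, -3, 9)

v_0 = (1, 2, -2).
v_1 = A·v_0 = (2, 2, 3).
v_2 = A·v_1 = (7, -3, 9).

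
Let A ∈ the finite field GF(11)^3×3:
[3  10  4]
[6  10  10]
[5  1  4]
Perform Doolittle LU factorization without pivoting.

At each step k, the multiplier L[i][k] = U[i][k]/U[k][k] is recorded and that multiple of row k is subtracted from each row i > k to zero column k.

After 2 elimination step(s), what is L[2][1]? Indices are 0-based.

L[2][1] = 10

Step 1: pivot at (0,0) is 3.
  row1 ← row1 − (2)·row0  ⇒  L[1][0]=2, U row1=(0, 1, 2)
  row2 ← row2 − (9)·row0  ⇒  L[2][0]=9, U row2=(0, 10, 1)
Step 2: pivot at (1,1) is 1.
  row2 ← row2 − (10)·row1  ⇒  L[2][1]=10, U row2=(0, 0, 3)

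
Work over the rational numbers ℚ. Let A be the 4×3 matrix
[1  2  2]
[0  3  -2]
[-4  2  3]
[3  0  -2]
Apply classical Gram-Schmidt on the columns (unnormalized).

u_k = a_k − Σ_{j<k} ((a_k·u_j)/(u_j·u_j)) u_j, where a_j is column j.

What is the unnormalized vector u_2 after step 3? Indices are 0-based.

u_2 = (18/7, -418/203, 15/29, -34/203)

Step 1: u_0 = a_0 = (1, 0, -4, 3).
Step 2: u_1 = a_1 − (-3/13)·u_0 = (29/13, 3, 14/13, 9/13).
Step 3: u_2 = a_2 − (-8/13)·u_0 − (4/203)·u_1 = (18/7, -418/203, 15/29, -34/203).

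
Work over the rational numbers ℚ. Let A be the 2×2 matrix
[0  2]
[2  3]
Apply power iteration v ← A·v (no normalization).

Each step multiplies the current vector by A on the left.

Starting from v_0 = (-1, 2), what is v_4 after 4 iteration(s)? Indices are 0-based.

v_4 = (152, 308)

v_0 = (-1, 2).
v_1 = A·v_0 = (4, 4).
v_2 = A·v_1 = (8, 20).
v_3 = A·v_2 = (40, 76).
v_4 = A·v_3 = (152, 308).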